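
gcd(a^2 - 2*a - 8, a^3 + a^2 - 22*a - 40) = a + 2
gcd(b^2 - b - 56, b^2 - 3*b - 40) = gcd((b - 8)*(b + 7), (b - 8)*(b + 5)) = b - 8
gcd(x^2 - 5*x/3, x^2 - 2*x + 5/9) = x - 5/3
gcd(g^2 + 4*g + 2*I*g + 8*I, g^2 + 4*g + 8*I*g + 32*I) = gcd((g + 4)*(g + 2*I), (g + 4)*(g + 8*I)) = g + 4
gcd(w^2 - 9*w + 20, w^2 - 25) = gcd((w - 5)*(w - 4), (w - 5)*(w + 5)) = w - 5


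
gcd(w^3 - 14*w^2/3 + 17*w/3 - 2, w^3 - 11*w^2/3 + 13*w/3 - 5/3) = w - 1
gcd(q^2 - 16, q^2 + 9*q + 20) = q + 4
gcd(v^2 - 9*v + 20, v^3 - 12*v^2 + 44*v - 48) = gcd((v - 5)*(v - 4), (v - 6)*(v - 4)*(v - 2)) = v - 4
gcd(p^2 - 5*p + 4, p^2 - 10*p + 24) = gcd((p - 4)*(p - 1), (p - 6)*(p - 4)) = p - 4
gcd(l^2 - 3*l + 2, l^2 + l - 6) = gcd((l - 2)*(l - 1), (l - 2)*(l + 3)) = l - 2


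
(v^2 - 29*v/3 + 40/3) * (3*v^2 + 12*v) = 3*v^4 - 17*v^3 - 76*v^2 + 160*v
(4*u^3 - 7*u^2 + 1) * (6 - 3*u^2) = -12*u^5 + 21*u^4 + 24*u^3 - 45*u^2 + 6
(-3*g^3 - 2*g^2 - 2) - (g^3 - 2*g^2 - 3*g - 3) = -4*g^3 + 3*g + 1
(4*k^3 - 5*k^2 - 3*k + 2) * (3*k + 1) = 12*k^4 - 11*k^3 - 14*k^2 + 3*k + 2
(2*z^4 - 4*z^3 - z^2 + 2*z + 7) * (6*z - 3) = 12*z^5 - 30*z^4 + 6*z^3 + 15*z^2 + 36*z - 21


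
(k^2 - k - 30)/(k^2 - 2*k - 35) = (k - 6)/(k - 7)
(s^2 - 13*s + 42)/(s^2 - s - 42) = (s - 6)/(s + 6)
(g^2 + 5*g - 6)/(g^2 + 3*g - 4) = (g + 6)/(g + 4)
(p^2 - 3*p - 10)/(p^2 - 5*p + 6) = (p^2 - 3*p - 10)/(p^2 - 5*p + 6)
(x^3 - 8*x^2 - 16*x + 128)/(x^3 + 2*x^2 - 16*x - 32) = (x - 8)/(x + 2)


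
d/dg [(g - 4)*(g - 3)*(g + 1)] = 3*g^2 - 12*g + 5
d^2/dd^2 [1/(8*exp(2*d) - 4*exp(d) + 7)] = 4*((1 - 8*exp(d))*(8*exp(2*d) - 4*exp(d) + 7) + 8*(4*exp(d) - 1)^2*exp(d))*exp(d)/(8*exp(2*d) - 4*exp(d) + 7)^3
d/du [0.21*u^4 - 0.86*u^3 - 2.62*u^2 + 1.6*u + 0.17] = 0.84*u^3 - 2.58*u^2 - 5.24*u + 1.6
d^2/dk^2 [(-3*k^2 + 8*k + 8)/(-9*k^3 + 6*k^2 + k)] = 2*(243*k^6 - 1944*k^5 - 2511*k^4 + 3078*k^3 - 648*k^2 - 144*k - 8)/(k^3*(729*k^6 - 1458*k^5 + 729*k^4 + 108*k^3 - 81*k^2 - 18*k - 1))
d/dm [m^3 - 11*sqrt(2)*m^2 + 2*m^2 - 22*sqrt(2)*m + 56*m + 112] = 3*m^2 - 22*sqrt(2)*m + 4*m - 22*sqrt(2) + 56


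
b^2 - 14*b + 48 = (b - 8)*(b - 6)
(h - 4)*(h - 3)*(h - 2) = h^3 - 9*h^2 + 26*h - 24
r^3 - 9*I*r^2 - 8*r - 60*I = (r - 6*I)*(r - 5*I)*(r + 2*I)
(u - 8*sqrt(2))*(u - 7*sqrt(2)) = u^2 - 15*sqrt(2)*u + 112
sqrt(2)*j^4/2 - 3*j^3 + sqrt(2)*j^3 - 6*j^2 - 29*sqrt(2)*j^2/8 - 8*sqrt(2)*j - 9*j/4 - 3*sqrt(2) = (j + 1/2)*(j + 3/2)*(j - 4*sqrt(2))*(sqrt(2)*j/2 + 1)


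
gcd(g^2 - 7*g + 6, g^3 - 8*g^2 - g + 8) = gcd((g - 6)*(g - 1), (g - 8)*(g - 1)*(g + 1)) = g - 1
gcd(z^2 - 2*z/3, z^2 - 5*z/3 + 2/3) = z - 2/3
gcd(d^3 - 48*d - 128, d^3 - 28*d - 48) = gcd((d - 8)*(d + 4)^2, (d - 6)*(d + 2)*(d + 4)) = d + 4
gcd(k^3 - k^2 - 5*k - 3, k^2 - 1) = k + 1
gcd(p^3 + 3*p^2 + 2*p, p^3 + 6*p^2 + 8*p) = p^2 + 2*p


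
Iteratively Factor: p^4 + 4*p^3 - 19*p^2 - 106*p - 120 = (p + 4)*(p^3 - 19*p - 30) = (p - 5)*(p + 4)*(p^2 + 5*p + 6) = (p - 5)*(p + 3)*(p + 4)*(p + 2)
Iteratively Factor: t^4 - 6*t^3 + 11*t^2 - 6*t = (t - 3)*(t^3 - 3*t^2 + 2*t) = (t - 3)*(t - 2)*(t^2 - t) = (t - 3)*(t - 2)*(t - 1)*(t)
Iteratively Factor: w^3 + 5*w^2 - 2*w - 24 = (w - 2)*(w^2 + 7*w + 12) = (w - 2)*(w + 3)*(w + 4)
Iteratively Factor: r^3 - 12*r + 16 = (r - 2)*(r^2 + 2*r - 8) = (r - 2)*(r + 4)*(r - 2)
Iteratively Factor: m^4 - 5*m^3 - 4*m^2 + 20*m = (m + 2)*(m^3 - 7*m^2 + 10*m) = (m - 2)*(m + 2)*(m^2 - 5*m) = (m - 5)*(m - 2)*(m + 2)*(m)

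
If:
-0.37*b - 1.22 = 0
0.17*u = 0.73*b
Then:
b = -3.30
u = -14.16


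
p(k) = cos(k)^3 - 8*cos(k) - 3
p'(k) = -3*sin(k)*cos(k)^2 + 8*sin(k)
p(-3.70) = 3.17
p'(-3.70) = 3.10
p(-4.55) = -1.71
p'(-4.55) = 7.82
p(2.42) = 2.58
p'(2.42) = 4.17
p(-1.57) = -3.01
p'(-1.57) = -8.00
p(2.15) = 1.21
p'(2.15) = 5.94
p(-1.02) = -7.04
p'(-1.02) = -6.12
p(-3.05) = 3.98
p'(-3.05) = -0.46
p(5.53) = -8.45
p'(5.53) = -4.38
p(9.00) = 3.53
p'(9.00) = 2.27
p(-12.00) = -9.15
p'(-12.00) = 3.15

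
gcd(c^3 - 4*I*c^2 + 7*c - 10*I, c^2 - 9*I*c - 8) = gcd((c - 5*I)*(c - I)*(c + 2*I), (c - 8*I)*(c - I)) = c - I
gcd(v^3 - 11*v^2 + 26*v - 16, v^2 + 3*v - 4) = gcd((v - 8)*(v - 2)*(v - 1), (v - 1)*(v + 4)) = v - 1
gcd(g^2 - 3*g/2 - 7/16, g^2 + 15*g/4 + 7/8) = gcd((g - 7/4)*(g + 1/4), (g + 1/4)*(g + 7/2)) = g + 1/4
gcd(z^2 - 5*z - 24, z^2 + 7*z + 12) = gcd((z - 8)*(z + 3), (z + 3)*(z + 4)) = z + 3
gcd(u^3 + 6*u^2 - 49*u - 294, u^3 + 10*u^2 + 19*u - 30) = u + 6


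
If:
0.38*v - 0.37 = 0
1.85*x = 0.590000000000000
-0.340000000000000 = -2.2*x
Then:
No Solution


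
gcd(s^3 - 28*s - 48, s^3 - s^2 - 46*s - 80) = s + 2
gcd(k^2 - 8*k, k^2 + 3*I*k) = k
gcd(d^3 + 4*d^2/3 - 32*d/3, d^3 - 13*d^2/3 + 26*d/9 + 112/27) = d - 8/3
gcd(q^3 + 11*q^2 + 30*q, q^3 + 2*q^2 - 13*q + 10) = q + 5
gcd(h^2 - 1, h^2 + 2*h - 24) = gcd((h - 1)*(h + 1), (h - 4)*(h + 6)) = 1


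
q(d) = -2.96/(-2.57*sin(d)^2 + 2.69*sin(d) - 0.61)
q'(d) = -2.96*(5.14*sin(d)*cos(d) - 2.69*cos(d))/(-2.57*sin(d)^2 + 2.69*sin(d) - 0.61)^2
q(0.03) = 5.57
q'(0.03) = 26.55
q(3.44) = 1.82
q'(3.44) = -4.51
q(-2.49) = 0.93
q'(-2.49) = -1.35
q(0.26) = 33.52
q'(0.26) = 502.05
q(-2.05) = 0.59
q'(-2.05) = -0.39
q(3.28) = 2.87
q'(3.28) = -9.39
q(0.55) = -31.52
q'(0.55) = 0.97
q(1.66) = 6.16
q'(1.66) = 2.78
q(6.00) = 1.89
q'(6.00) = 4.80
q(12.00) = 1.06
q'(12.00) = 1.74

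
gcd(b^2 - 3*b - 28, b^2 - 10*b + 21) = b - 7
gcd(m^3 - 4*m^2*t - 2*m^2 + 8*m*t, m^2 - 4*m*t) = -m^2 + 4*m*t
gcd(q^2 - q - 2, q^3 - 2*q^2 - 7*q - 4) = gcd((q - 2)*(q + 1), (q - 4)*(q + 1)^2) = q + 1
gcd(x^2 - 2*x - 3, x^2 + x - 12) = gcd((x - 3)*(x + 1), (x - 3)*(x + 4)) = x - 3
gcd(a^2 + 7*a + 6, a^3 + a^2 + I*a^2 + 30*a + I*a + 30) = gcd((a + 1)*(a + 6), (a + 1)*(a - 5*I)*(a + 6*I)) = a + 1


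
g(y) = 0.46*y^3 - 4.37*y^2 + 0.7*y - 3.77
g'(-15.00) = 442.30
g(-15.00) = -2550.02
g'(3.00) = -13.10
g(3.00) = -28.58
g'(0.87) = -5.86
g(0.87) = -6.17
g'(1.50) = -9.30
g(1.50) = -11.00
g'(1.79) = -10.52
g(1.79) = -13.88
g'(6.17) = -0.69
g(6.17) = -57.76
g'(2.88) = -13.02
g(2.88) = -27.01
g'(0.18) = -0.83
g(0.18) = -3.78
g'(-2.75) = 35.17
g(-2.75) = -48.31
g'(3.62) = -12.85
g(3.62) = -36.68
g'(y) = 1.38*y^2 - 8.74*y + 0.7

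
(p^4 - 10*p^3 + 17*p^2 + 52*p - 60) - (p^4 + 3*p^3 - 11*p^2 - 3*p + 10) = -13*p^3 + 28*p^2 + 55*p - 70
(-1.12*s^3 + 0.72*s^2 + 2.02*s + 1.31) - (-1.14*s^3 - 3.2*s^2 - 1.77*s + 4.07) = 0.0199999999999998*s^3 + 3.92*s^2 + 3.79*s - 2.76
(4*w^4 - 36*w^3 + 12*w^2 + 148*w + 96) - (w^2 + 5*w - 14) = 4*w^4 - 36*w^3 + 11*w^2 + 143*w + 110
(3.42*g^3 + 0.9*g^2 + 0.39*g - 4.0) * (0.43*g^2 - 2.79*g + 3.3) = 1.4706*g^5 - 9.1548*g^4 + 8.9427*g^3 + 0.1619*g^2 + 12.447*g - 13.2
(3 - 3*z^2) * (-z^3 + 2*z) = 3*z^5 - 9*z^3 + 6*z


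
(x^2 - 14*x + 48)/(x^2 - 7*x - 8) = (x - 6)/(x + 1)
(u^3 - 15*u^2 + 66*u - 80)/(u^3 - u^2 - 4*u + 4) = (u^2 - 13*u + 40)/(u^2 + u - 2)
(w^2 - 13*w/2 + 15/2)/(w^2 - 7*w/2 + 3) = (w - 5)/(w - 2)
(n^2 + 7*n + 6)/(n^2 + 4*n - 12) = (n + 1)/(n - 2)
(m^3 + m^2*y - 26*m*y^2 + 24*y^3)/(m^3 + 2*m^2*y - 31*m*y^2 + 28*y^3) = (m + 6*y)/(m + 7*y)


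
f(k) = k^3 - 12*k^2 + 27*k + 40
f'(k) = 3*k^2 - 24*k + 27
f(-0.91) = 4.74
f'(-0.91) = 51.32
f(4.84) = 2.95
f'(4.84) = -18.88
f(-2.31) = -98.73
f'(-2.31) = 98.45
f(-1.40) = -24.06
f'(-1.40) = 66.48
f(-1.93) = -64.00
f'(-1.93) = 84.49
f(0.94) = 55.61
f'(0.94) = 7.09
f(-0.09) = 37.47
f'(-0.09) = 29.18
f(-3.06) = -183.64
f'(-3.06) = 128.53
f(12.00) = 364.00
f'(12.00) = 171.00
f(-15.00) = -6440.00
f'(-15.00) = 1062.00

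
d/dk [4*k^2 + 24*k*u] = 8*k + 24*u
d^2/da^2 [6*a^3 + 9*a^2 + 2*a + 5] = 36*a + 18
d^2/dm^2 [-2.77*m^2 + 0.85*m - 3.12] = -5.54000000000000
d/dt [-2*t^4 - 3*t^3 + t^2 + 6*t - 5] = -8*t^3 - 9*t^2 + 2*t + 6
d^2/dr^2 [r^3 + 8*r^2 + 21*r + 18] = 6*r + 16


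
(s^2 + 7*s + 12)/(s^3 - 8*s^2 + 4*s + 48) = (s^2 + 7*s + 12)/(s^3 - 8*s^2 + 4*s + 48)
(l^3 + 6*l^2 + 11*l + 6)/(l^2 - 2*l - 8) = (l^2 + 4*l + 3)/(l - 4)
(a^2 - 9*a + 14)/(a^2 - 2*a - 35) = (a - 2)/(a + 5)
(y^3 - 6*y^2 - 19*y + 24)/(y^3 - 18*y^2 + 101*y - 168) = (y^2 + 2*y - 3)/(y^2 - 10*y + 21)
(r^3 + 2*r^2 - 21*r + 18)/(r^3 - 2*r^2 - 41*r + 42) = (r - 3)/(r - 7)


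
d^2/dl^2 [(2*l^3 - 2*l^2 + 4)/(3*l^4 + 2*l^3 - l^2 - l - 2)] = 4*(9*l^9 - 27*l^8 - 9*l^7 + 196*l^6 + 240*l^5 - 60*l^4 - 72*l^3 + 78*l^2 + 42*l - 6)/(27*l^12 + 54*l^11 + 9*l^10 - 55*l^9 - 93*l^8 - 60*l^7 + 32*l^6 + 63*l^5 + 51*l^4 + 11*l^3 - 18*l^2 - 12*l - 8)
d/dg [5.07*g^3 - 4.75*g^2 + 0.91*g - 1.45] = 15.21*g^2 - 9.5*g + 0.91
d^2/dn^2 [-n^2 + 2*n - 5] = -2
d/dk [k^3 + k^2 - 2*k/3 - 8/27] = 3*k^2 + 2*k - 2/3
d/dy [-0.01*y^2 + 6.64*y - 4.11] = 6.64 - 0.02*y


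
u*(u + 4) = u^2 + 4*u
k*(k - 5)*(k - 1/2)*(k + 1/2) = k^4 - 5*k^3 - k^2/4 + 5*k/4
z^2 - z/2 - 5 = (z - 5/2)*(z + 2)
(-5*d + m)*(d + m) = -5*d^2 - 4*d*m + m^2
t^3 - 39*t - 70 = (t - 7)*(t + 2)*(t + 5)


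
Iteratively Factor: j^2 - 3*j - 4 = (j - 4)*(j + 1)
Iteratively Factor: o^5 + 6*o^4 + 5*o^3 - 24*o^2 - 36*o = (o - 2)*(o^4 + 8*o^3 + 21*o^2 + 18*o) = (o - 2)*(o + 3)*(o^3 + 5*o^2 + 6*o) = o*(o - 2)*(o + 3)*(o^2 + 5*o + 6) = o*(o - 2)*(o + 3)^2*(o + 2)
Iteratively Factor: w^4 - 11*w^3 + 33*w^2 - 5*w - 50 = (w + 1)*(w^3 - 12*w^2 + 45*w - 50) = (w - 5)*(w + 1)*(w^2 - 7*w + 10) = (w - 5)^2*(w + 1)*(w - 2)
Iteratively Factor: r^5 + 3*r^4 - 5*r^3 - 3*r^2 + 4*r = (r - 1)*(r^4 + 4*r^3 - r^2 - 4*r) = (r - 1)^2*(r^3 + 5*r^2 + 4*r) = r*(r - 1)^2*(r^2 + 5*r + 4) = r*(r - 1)^2*(r + 1)*(r + 4)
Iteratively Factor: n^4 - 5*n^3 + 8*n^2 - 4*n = (n)*(n^3 - 5*n^2 + 8*n - 4) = n*(n - 2)*(n^2 - 3*n + 2) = n*(n - 2)*(n - 1)*(n - 2)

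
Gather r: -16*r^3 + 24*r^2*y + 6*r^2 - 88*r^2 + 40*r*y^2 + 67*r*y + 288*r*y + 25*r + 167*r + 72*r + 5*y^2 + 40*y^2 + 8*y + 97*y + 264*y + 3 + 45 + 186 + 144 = -16*r^3 + r^2*(24*y - 82) + r*(40*y^2 + 355*y + 264) + 45*y^2 + 369*y + 378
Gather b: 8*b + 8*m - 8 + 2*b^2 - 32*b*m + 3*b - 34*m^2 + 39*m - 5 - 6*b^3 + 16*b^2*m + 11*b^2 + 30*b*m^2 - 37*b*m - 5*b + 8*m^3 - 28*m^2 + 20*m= -6*b^3 + b^2*(16*m + 13) + b*(30*m^2 - 69*m + 6) + 8*m^3 - 62*m^2 + 67*m - 13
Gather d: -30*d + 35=35 - 30*d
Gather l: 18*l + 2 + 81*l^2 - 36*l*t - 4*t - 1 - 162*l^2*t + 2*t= l^2*(81 - 162*t) + l*(18 - 36*t) - 2*t + 1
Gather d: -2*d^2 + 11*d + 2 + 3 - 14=-2*d^2 + 11*d - 9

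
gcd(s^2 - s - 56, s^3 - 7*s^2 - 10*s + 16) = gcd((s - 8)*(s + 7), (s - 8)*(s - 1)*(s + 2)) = s - 8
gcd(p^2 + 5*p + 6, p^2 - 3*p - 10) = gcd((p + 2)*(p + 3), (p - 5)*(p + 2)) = p + 2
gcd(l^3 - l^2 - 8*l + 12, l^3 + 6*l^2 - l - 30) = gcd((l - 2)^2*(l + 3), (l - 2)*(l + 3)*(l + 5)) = l^2 + l - 6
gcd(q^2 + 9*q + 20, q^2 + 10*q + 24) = q + 4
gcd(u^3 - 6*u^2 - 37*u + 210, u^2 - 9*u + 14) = u - 7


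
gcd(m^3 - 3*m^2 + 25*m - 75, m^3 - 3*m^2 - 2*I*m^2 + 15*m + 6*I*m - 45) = m^2 + m*(-3 - 5*I) + 15*I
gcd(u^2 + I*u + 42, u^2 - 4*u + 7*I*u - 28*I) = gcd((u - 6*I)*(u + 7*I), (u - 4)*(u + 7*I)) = u + 7*I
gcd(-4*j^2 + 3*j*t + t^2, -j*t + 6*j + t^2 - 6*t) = -j + t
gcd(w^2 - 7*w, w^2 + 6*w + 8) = 1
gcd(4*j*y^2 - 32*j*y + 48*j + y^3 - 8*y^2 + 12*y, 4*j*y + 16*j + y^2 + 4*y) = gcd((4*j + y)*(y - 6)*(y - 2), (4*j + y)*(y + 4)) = 4*j + y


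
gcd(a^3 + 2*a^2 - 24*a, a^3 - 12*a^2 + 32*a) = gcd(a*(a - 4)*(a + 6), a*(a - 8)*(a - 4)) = a^2 - 4*a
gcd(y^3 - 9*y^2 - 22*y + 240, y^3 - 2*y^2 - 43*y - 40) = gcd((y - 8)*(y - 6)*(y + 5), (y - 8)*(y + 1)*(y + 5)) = y^2 - 3*y - 40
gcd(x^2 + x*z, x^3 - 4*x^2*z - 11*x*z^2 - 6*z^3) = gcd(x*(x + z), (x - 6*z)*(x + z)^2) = x + z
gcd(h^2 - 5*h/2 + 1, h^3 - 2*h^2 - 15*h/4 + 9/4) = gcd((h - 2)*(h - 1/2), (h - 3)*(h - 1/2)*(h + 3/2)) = h - 1/2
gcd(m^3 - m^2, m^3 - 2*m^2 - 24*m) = m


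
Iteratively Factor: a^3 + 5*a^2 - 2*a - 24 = (a + 4)*(a^2 + a - 6) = (a + 3)*(a + 4)*(a - 2)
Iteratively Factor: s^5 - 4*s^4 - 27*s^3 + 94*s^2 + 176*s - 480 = (s - 5)*(s^4 + s^3 - 22*s^2 - 16*s + 96) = (s - 5)*(s - 4)*(s^3 + 5*s^2 - 2*s - 24) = (s - 5)*(s - 4)*(s - 2)*(s^2 + 7*s + 12) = (s - 5)*(s - 4)*(s - 2)*(s + 4)*(s + 3)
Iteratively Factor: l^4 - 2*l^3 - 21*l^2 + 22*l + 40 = (l - 2)*(l^3 - 21*l - 20) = (l - 2)*(l + 1)*(l^2 - l - 20) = (l - 5)*(l - 2)*(l + 1)*(l + 4)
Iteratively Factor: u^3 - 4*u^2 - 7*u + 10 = (u - 5)*(u^2 + u - 2) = (u - 5)*(u - 1)*(u + 2)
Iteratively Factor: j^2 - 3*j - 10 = (j - 5)*(j + 2)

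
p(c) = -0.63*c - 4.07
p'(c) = -0.630000000000000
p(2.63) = -5.73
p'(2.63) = -0.63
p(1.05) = -4.73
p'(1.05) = -0.63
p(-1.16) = -3.34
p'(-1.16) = -0.63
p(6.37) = -8.08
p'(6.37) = -0.63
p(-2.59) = -2.44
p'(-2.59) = -0.63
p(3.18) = -6.07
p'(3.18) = -0.63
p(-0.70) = -3.63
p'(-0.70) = -0.63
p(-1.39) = -3.19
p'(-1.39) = -0.63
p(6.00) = -7.85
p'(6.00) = -0.63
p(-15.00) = 5.38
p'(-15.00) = -0.63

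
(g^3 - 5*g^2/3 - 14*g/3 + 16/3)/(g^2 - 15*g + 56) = (3*g^3 - 5*g^2 - 14*g + 16)/(3*(g^2 - 15*g + 56))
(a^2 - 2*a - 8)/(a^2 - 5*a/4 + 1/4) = 4*(a^2 - 2*a - 8)/(4*a^2 - 5*a + 1)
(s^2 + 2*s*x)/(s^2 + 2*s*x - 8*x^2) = s*(s + 2*x)/(s^2 + 2*s*x - 8*x^2)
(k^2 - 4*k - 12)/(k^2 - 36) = (k + 2)/(k + 6)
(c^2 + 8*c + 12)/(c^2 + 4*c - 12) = (c + 2)/(c - 2)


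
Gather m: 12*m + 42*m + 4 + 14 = 54*m + 18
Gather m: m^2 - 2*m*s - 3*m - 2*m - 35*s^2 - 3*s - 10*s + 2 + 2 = m^2 + m*(-2*s - 5) - 35*s^2 - 13*s + 4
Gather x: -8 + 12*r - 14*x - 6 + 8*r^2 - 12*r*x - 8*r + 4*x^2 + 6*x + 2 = 8*r^2 + 4*r + 4*x^2 + x*(-12*r - 8) - 12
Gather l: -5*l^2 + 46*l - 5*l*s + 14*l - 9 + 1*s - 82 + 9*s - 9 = -5*l^2 + l*(60 - 5*s) + 10*s - 100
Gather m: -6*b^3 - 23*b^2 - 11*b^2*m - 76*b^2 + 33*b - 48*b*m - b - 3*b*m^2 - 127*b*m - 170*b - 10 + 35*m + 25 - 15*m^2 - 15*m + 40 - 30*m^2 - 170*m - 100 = -6*b^3 - 99*b^2 - 138*b + m^2*(-3*b - 45) + m*(-11*b^2 - 175*b - 150) - 45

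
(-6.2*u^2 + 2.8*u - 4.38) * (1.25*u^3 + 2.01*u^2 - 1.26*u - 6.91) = -7.75*u^5 - 8.962*u^4 + 7.965*u^3 + 30.5102*u^2 - 13.8292*u + 30.2658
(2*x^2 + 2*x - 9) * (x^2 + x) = 2*x^4 + 4*x^3 - 7*x^2 - 9*x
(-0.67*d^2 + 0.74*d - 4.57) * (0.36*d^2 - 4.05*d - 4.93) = -0.2412*d^4 + 2.9799*d^3 - 1.3391*d^2 + 14.8603*d + 22.5301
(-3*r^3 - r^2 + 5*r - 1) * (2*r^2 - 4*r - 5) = -6*r^5 + 10*r^4 + 29*r^3 - 17*r^2 - 21*r + 5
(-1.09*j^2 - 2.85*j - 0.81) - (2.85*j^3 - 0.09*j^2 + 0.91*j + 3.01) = -2.85*j^3 - 1.0*j^2 - 3.76*j - 3.82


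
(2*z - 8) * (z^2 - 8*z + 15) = 2*z^3 - 24*z^2 + 94*z - 120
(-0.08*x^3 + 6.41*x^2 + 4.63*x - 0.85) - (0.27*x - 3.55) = -0.08*x^3 + 6.41*x^2 + 4.36*x + 2.7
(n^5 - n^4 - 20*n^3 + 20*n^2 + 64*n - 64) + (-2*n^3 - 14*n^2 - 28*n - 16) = n^5 - n^4 - 22*n^3 + 6*n^2 + 36*n - 80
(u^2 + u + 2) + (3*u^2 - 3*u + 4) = 4*u^2 - 2*u + 6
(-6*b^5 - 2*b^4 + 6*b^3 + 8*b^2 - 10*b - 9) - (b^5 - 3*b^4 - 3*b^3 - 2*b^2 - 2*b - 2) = -7*b^5 + b^4 + 9*b^3 + 10*b^2 - 8*b - 7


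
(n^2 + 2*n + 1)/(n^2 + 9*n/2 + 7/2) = 2*(n + 1)/(2*n + 7)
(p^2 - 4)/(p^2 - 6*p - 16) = (p - 2)/(p - 8)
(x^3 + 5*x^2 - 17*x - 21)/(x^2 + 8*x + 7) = x - 3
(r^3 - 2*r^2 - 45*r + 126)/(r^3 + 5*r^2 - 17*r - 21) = (r - 6)/(r + 1)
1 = 1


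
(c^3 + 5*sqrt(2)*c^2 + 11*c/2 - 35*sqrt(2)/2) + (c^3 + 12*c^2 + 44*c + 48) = 2*c^3 + 5*sqrt(2)*c^2 + 12*c^2 + 99*c/2 - 35*sqrt(2)/2 + 48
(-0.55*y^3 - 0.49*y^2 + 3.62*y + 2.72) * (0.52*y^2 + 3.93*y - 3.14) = -0.286*y^5 - 2.4163*y^4 + 1.6837*y^3 + 17.1796*y^2 - 0.677200000000001*y - 8.5408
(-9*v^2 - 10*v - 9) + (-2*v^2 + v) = -11*v^2 - 9*v - 9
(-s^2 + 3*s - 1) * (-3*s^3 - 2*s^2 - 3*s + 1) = 3*s^5 - 7*s^4 - 8*s^2 + 6*s - 1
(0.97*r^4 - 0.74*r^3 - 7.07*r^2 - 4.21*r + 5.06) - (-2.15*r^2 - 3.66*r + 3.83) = 0.97*r^4 - 0.74*r^3 - 4.92*r^2 - 0.55*r + 1.23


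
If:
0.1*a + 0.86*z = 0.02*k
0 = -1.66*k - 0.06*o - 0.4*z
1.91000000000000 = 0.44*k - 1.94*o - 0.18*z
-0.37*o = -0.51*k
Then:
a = -49.62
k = -1.32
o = -1.82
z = 5.74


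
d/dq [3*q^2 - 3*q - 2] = 6*q - 3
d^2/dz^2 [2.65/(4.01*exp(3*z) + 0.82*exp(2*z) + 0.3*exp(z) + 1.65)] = (2.65*(12.03*exp(2*z) + 1.64*exp(z) + 0.3)*(24.06*exp(2*z) + 3.28*exp(z) + 0.6)*exp(z) - (95.6385*exp(2*z) + 8.692*exp(z) + 0.795)*(4.01*exp(3*z) + 0.82*exp(2*z) + 0.3*exp(z) + 1.65))*exp(z)/(4.01*exp(3*z) + 0.82*exp(2*z) + 0.3*exp(z) + 1.65)^3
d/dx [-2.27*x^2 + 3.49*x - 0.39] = 3.49 - 4.54*x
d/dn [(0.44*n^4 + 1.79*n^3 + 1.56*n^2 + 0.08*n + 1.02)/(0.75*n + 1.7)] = (0.99*n^4 + 5.677*n^3 + 10.299*n^2 + 5.304*n - 0.629)/(0.5625*n^2 + 2.55*n + 2.89)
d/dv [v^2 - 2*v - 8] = 2*v - 2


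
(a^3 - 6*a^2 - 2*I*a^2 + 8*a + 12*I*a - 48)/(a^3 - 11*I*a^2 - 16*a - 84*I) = (a^2 + a*(-6 - 4*I) + 24*I)/(a^2 - 13*I*a - 42)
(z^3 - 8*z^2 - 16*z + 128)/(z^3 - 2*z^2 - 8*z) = (z^2 - 4*z - 32)/(z*(z + 2))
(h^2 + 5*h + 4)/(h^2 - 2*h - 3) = (h + 4)/(h - 3)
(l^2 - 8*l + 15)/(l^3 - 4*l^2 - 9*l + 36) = (l - 5)/(l^2 - l - 12)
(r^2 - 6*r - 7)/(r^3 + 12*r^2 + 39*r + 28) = (r - 7)/(r^2 + 11*r + 28)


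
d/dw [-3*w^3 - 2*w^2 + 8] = w*(-9*w - 4)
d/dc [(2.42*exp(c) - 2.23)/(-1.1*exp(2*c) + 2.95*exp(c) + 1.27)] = (2.662*exp(2*c) - 4.906*exp(c) + 9.6519)*exp(c)/(1.21*exp(4*c) - 6.49*exp(3*c) + 5.9085*exp(2*c) + 7.493*exp(c) + 1.6129)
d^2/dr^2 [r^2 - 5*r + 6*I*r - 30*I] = 2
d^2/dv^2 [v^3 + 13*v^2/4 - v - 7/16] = 6*v + 13/2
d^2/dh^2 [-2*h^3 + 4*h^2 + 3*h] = 8 - 12*h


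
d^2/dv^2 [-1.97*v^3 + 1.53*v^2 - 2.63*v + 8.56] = 3.06 - 11.82*v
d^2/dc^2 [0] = 0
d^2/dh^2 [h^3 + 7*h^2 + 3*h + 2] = 6*h + 14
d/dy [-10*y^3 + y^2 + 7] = 2*y*(1 - 15*y)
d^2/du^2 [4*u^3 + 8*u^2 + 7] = 24*u + 16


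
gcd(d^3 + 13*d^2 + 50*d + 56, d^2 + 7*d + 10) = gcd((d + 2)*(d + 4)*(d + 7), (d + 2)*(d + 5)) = d + 2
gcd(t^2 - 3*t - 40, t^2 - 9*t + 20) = 1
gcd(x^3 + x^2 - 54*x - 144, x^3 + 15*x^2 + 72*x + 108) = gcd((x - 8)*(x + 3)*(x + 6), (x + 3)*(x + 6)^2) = x^2 + 9*x + 18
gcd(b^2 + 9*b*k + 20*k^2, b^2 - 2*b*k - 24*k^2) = b + 4*k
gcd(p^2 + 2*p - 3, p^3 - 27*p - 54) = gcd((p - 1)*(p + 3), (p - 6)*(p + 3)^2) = p + 3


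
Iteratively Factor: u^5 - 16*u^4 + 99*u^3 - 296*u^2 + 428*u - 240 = (u - 4)*(u^4 - 12*u^3 + 51*u^2 - 92*u + 60) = (u - 5)*(u - 4)*(u^3 - 7*u^2 + 16*u - 12) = (u - 5)*(u - 4)*(u - 2)*(u^2 - 5*u + 6) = (u - 5)*(u - 4)*(u - 2)^2*(u - 3)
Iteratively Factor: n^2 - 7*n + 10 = (n - 2)*(n - 5)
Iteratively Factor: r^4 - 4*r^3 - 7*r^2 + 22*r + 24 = (r - 4)*(r^3 - 7*r - 6) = (r - 4)*(r - 3)*(r^2 + 3*r + 2) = (r - 4)*(r - 3)*(r + 2)*(r + 1)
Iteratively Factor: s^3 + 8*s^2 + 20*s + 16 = (s + 4)*(s^2 + 4*s + 4) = (s + 2)*(s + 4)*(s + 2)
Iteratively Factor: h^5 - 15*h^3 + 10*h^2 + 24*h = (h - 2)*(h^4 + 2*h^3 - 11*h^2 - 12*h) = (h - 3)*(h - 2)*(h^3 + 5*h^2 + 4*h) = (h - 3)*(h - 2)*(h + 4)*(h^2 + h) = (h - 3)*(h - 2)*(h + 1)*(h + 4)*(h)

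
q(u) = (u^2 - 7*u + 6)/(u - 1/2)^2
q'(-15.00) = 0.03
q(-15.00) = 1.40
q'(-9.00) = 0.07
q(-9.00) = 1.66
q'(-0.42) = 14.15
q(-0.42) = 10.77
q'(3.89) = 0.38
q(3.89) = -0.53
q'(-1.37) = 2.56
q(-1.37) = 4.99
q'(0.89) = -53.27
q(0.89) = 3.70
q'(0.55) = -41600.00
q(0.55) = 981.00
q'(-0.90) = 5.07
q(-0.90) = 6.69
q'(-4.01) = 0.35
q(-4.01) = 2.47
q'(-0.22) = 26.31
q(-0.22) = 14.64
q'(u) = (2*u - 7)/(u - 1/2)^2 - 2*(u^2 - 7*u + 6)/(u - 1/2)^3 = 4*(12*u - 17)/(8*u^3 - 12*u^2 + 6*u - 1)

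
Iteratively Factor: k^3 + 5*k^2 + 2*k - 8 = (k + 4)*(k^2 + k - 2) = (k + 2)*(k + 4)*(k - 1)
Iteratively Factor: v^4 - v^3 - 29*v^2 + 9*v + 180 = (v - 3)*(v^3 + 2*v^2 - 23*v - 60) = (v - 5)*(v - 3)*(v^2 + 7*v + 12) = (v - 5)*(v - 3)*(v + 3)*(v + 4)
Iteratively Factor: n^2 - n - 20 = (n - 5)*(n + 4)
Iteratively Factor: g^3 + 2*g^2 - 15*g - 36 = (g - 4)*(g^2 + 6*g + 9) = (g - 4)*(g + 3)*(g + 3)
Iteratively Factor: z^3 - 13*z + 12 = (z - 1)*(z^2 + z - 12) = (z - 3)*(z - 1)*(z + 4)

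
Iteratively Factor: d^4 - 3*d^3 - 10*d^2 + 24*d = (d)*(d^3 - 3*d^2 - 10*d + 24) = d*(d - 2)*(d^2 - d - 12) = d*(d - 2)*(d + 3)*(d - 4)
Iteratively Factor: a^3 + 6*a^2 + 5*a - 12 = (a + 3)*(a^2 + 3*a - 4) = (a - 1)*(a + 3)*(a + 4)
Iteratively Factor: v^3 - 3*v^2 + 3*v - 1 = (v - 1)*(v^2 - 2*v + 1) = (v - 1)^2*(v - 1)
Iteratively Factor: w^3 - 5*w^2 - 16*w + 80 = (w - 5)*(w^2 - 16) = (w - 5)*(w - 4)*(w + 4)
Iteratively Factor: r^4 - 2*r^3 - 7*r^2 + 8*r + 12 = (r - 3)*(r^3 + r^2 - 4*r - 4) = (r - 3)*(r - 2)*(r^2 + 3*r + 2) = (r - 3)*(r - 2)*(r + 2)*(r + 1)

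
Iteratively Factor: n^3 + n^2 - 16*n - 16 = (n - 4)*(n^2 + 5*n + 4) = (n - 4)*(n + 1)*(n + 4)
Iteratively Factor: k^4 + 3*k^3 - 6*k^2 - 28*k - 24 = (k + 2)*(k^3 + k^2 - 8*k - 12) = (k + 2)^2*(k^2 - k - 6) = (k + 2)^3*(k - 3)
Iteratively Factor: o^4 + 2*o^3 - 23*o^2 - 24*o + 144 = (o + 4)*(o^3 - 2*o^2 - 15*o + 36) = (o + 4)^2*(o^2 - 6*o + 9) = (o - 3)*(o + 4)^2*(o - 3)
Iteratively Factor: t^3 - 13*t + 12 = (t - 1)*(t^2 + t - 12) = (t - 1)*(t + 4)*(t - 3)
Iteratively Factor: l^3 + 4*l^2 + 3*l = (l)*(l^2 + 4*l + 3) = l*(l + 3)*(l + 1)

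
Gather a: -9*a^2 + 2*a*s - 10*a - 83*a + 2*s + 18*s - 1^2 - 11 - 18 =-9*a^2 + a*(2*s - 93) + 20*s - 30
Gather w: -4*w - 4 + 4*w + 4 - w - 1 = -w - 1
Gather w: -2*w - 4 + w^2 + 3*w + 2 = w^2 + w - 2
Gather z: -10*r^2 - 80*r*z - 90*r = -10*r^2 - 80*r*z - 90*r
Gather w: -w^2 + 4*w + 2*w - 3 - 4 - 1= -w^2 + 6*w - 8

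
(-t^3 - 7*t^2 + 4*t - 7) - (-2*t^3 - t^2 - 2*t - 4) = t^3 - 6*t^2 + 6*t - 3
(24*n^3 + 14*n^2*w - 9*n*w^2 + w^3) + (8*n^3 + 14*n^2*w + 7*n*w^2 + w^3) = 32*n^3 + 28*n^2*w - 2*n*w^2 + 2*w^3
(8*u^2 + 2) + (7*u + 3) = 8*u^2 + 7*u + 5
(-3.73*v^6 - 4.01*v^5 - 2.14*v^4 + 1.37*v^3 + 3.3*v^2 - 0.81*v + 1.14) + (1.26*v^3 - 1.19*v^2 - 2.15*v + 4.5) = -3.73*v^6 - 4.01*v^5 - 2.14*v^4 + 2.63*v^3 + 2.11*v^2 - 2.96*v + 5.64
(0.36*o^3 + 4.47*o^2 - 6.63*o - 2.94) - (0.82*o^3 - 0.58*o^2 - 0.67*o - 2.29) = -0.46*o^3 + 5.05*o^2 - 5.96*o - 0.65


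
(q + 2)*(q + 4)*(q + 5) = q^3 + 11*q^2 + 38*q + 40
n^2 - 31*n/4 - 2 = (n - 8)*(n + 1/4)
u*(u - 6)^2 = u^3 - 12*u^2 + 36*u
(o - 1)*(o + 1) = o^2 - 1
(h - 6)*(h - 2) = h^2 - 8*h + 12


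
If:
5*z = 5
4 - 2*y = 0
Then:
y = 2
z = 1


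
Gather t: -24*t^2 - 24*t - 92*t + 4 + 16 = -24*t^2 - 116*t + 20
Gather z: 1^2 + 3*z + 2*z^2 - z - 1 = 2*z^2 + 2*z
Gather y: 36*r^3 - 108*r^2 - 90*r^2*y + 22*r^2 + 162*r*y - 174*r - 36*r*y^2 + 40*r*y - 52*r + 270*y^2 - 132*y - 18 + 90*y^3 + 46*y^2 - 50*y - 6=36*r^3 - 86*r^2 - 226*r + 90*y^3 + y^2*(316 - 36*r) + y*(-90*r^2 + 202*r - 182) - 24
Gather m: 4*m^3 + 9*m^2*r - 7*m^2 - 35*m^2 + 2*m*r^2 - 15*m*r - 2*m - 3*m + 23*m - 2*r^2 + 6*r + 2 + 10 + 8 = 4*m^3 + m^2*(9*r - 42) + m*(2*r^2 - 15*r + 18) - 2*r^2 + 6*r + 20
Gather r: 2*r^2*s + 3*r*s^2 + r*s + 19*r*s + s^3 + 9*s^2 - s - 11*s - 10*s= 2*r^2*s + r*(3*s^2 + 20*s) + s^3 + 9*s^2 - 22*s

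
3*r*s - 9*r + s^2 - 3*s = (3*r + s)*(s - 3)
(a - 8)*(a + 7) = a^2 - a - 56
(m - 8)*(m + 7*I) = m^2 - 8*m + 7*I*m - 56*I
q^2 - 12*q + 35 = (q - 7)*(q - 5)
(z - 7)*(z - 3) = z^2 - 10*z + 21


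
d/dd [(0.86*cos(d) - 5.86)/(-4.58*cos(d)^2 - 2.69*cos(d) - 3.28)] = (-3.9388*cos(d)^2 + 53.6776*cos(d) + 18.5842)*sin(d)/(20.9764*cos(d)^4 + 24.6404*cos(d)^3 + 37.2809*cos(d)^2 + 17.6464*cos(d) + 10.7584)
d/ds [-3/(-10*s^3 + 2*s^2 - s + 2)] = 3*(-30*s^2 + 4*s - 1)/(10*s^3 - 2*s^2 + s - 2)^2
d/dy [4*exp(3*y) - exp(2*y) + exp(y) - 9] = (12*exp(2*y) - 2*exp(y) + 1)*exp(y)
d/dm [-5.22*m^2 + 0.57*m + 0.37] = 0.57 - 10.44*m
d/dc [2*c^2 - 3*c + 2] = 4*c - 3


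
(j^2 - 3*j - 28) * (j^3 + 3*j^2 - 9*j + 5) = j^5 - 46*j^3 - 52*j^2 + 237*j - 140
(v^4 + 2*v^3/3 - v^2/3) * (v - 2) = v^5 - 4*v^4/3 - 5*v^3/3 + 2*v^2/3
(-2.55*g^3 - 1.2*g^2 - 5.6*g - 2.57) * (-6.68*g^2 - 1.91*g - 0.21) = 17.034*g^5 + 12.8865*g^4 + 40.2355*g^3 + 28.1156*g^2 + 6.0847*g + 0.5397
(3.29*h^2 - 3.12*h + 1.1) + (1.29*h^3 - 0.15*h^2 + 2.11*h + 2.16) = 1.29*h^3 + 3.14*h^2 - 1.01*h + 3.26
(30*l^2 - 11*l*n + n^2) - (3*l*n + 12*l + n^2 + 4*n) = 30*l^2 - 14*l*n - 12*l - 4*n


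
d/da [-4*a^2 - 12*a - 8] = -8*a - 12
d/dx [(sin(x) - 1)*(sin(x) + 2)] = sin(2*x) + cos(x)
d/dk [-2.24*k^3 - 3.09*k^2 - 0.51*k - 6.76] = -6.72*k^2 - 6.18*k - 0.51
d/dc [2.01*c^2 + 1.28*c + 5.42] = 4.02*c + 1.28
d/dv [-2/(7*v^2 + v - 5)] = 2*(14*v + 1)/(7*v^2 + v - 5)^2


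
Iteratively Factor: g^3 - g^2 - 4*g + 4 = (g - 1)*(g^2 - 4) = (g - 2)*(g - 1)*(g + 2)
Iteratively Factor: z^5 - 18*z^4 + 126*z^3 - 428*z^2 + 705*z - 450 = (z - 5)*(z^4 - 13*z^3 + 61*z^2 - 123*z + 90) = (z - 5)^2*(z^3 - 8*z^2 + 21*z - 18) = (z - 5)^2*(z - 3)*(z^2 - 5*z + 6) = (z - 5)^2*(z - 3)*(z - 2)*(z - 3)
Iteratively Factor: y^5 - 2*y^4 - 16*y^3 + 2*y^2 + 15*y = (y - 5)*(y^4 + 3*y^3 - y^2 - 3*y) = (y - 5)*(y - 1)*(y^3 + 4*y^2 + 3*y) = (y - 5)*(y - 1)*(y + 3)*(y^2 + y) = (y - 5)*(y - 1)*(y + 1)*(y + 3)*(y)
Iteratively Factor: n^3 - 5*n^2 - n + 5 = (n - 1)*(n^2 - 4*n - 5) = (n - 5)*(n - 1)*(n + 1)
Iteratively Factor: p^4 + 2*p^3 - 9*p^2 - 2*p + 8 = (p - 1)*(p^3 + 3*p^2 - 6*p - 8) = (p - 1)*(p + 4)*(p^2 - p - 2) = (p - 1)*(p + 1)*(p + 4)*(p - 2)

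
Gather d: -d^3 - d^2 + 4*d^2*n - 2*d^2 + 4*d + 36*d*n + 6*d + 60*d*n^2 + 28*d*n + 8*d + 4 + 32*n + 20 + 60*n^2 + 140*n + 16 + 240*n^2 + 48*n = -d^3 + d^2*(4*n - 3) + d*(60*n^2 + 64*n + 18) + 300*n^2 + 220*n + 40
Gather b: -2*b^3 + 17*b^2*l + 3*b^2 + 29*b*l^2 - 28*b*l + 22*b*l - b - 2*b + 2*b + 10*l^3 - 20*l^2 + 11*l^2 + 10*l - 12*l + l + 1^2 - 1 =-2*b^3 + b^2*(17*l + 3) + b*(29*l^2 - 6*l - 1) + 10*l^3 - 9*l^2 - l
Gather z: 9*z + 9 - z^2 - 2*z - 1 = -z^2 + 7*z + 8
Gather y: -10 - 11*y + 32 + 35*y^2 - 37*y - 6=35*y^2 - 48*y + 16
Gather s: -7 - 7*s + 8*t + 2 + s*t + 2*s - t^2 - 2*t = s*(t - 5) - t^2 + 6*t - 5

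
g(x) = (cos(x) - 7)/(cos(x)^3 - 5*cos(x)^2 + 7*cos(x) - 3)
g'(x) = (cos(x) - 7)*(3*sin(x)*cos(x)^2 - 10*sin(x)*cos(x) + 7*sin(x))/(cos(x)^3 - 5*cos(x)^2 + 7*cos(x) - 3)^2 - sin(x)/(cos(x)^3 - 5*cos(x)^2 + 7*cos(x) - 3)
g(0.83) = 25.74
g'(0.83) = -121.99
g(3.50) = 0.54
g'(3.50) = 0.22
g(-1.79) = 1.51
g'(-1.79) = 2.68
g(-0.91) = 17.94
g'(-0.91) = 77.05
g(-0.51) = 177.87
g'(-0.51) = 1391.31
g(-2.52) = 0.62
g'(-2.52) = 0.45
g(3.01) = 0.50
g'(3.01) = -0.07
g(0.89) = 19.57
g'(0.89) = -86.09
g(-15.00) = 0.67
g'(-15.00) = 0.55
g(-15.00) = 0.67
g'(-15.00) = 0.55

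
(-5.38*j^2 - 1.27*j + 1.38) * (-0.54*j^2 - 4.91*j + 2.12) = 2.9052*j^4 + 27.1016*j^3 - 5.9151*j^2 - 9.4682*j + 2.9256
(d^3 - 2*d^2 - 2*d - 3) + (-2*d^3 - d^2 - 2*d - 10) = -d^3 - 3*d^2 - 4*d - 13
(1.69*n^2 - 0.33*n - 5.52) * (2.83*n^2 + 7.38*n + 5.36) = 4.7827*n^4 + 11.5383*n^3 - 8.9986*n^2 - 42.5064*n - 29.5872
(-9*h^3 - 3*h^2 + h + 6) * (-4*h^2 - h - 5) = 36*h^5 + 21*h^4 + 44*h^3 - 10*h^2 - 11*h - 30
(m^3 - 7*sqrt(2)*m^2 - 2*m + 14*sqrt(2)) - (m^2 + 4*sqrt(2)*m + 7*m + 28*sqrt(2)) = m^3 - 7*sqrt(2)*m^2 - m^2 - 9*m - 4*sqrt(2)*m - 14*sqrt(2)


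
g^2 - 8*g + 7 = (g - 7)*(g - 1)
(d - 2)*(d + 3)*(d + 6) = d^3 + 7*d^2 - 36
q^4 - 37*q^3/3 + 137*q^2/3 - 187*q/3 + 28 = (q - 7)*(q - 3)*(q - 4/3)*(q - 1)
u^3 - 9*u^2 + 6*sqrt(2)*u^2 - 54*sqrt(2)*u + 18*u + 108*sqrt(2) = (u - 6)*(u - 3)*(u + 6*sqrt(2))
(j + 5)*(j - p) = j^2 - j*p + 5*j - 5*p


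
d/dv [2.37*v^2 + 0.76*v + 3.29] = 4.74*v + 0.76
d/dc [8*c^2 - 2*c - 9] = 16*c - 2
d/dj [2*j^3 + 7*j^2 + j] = 6*j^2 + 14*j + 1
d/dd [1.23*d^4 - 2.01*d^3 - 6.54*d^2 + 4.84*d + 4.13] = 4.92*d^3 - 6.03*d^2 - 13.08*d + 4.84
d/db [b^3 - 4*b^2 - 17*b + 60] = 3*b^2 - 8*b - 17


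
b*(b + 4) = b^2 + 4*b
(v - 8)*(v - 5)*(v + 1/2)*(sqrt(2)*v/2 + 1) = sqrt(2)*v^4/2 - 25*sqrt(2)*v^3/4 + v^3 - 25*v^2/2 + 67*sqrt(2)*v^2/4 + 10*sqrt(2)*v + 67*v/2 + 20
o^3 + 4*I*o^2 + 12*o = o*(o - 2*I)*(o + 6*I)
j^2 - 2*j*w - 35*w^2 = (j - 7*w)*(j + 5*w)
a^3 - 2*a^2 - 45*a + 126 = (a - 6)*(a - 3)*(a + 7)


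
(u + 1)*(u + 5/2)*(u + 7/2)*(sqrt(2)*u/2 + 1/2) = sqrt(2)*u^4/2 + u^3/2 + 7*sqrt(2)*u^3/2 + 7*u^2/2 + 59*sqrt(2)*u^2/8 + 35*sqrt(2)*u/8 + 59*u/8 + 35/8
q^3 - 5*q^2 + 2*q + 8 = (q - 4)*(q - 2)*(q + 1)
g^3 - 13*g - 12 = (g - 4)*(g + 1)*(g + 3)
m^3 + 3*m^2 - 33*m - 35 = (m - 5)*(m + 1)*(m + 7)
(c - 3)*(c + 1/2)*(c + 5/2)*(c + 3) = c^4 + 3*c^3 - 31*c^2/4 - 27*c - 45/4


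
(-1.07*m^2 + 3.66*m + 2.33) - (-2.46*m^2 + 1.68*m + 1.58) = 1.39*m^2 + 1.98*m + 0.75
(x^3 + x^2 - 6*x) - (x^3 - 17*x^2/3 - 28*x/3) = 20*x^2/3 + 10*x/3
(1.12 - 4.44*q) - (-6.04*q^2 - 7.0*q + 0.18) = 6.04*q^2 + 2.56*q + 0.94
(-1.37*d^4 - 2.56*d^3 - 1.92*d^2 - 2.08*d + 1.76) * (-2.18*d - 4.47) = 2.9866*d^5 + 11.7047*d^4 + 15.6288*d^3 + 13.1168*d^2 + 5.4608*d - 7.8672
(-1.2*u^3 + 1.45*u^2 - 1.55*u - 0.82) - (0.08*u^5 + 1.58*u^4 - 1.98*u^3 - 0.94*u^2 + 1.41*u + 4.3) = -0.08*u^5 - 1.58*u^4 + 0.78*u^3 + 2.39*u^2 - 2.96*u - 5.12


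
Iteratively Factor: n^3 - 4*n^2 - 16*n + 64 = (n - 4)*(n^2 - 16) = (n - 4)^2*(n + 4)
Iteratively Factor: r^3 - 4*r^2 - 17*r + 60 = (r - 5)*(r^2 + r - 12) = (r - 5)*(r + 4)*(r - 3)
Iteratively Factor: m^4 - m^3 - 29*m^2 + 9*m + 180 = (m - 3)*(m^3 + 2*m^2 - 23*m - 60) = (m - 5)*(m - 3)*(m^2 + 7*m + 12) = (m - 5)*(m - 3)*(m + 4)*(m + 3)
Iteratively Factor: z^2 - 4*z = (z)*(z - 4)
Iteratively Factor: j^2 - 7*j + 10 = (j - 2)*(j - 5)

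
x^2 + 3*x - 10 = (x - 2)*(x + 5)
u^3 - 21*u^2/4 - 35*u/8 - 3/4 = (u - 6)*(u + 1/4)*(u + 1/2)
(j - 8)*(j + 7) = j^2 - j - 56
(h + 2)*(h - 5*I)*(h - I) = h^3 + 2*h^2 - 6*I*h^2 - 5*h - 12*I*h - 10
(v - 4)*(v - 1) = v^2 - 5*v + 4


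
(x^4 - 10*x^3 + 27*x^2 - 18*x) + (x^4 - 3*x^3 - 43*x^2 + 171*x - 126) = 2*x^4 - 13*x^3 - 16*x^2 + 153*x - 126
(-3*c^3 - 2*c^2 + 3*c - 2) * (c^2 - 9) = -3*c^5 - 2*c^4 + 30*c^3 + 16*c^2 - 27*c + 18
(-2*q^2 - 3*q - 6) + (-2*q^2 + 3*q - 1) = -4*q^2 - 7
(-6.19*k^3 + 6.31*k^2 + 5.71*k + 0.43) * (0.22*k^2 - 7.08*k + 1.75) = -1.3618*k^5 + 45.2134*k^4 - 54.2511*k^3 - 29.2897*k^2 + 6.9481*k + 0.7525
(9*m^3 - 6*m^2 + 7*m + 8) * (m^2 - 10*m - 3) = 9*m^5 - 96*m^4 + 40*m^3 - 44*m^2 - 101*m - 24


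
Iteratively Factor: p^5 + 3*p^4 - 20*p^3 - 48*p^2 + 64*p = (p)*(p^4 + 3*p^3 - 20*p^2 - 48*p + 64) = p*(p - 1)*(p^3 + 4*p^2 - 16*p - 64) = p*(p - 1)*(p + 4)*(p^2 - 16) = p*(p - 4)*(p - 1)*(p + 4)*(p + 4)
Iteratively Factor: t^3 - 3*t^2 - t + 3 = (t - 1)*(t^2 - 2*t - 3) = (t - 3)*(t - 1)*(t + 1)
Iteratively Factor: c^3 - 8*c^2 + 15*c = (c)*(c^2 - 8*c + 15) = c*(c - 5)*(c - 3)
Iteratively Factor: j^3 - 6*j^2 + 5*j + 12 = (j + 1)*(j^2 - 7*j + 12) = (j - 3)*(j + 1)*(j - 4)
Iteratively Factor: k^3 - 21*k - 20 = (k - 5)*(k^2 + 5*k + 4) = (k - 5)*(k + 1)*(k + 4)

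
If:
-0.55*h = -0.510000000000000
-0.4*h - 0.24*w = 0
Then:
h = 0.93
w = -1.55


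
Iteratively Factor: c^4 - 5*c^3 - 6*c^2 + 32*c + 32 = (c + 2)*(c^3 - 7*c^2 + 8*c + 16) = (c + 1)*(c + 2)*(c^2 - 8*c + 16) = (c - 4)*(c + 1)*(c + 2)*(c - 4)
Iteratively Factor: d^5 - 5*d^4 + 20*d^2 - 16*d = (d)*(d^4 - 5*d^3 + 20*d - 16) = d*(d - 4)*(d^3 - d^2 - 4*d + 4) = d*(d - 4)*(d + 2)*(d^2 - 3*d + 2) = d*(d - 4)*(d - 1)*(d + 2)*(d - 2)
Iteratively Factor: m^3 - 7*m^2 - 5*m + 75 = (m - 5)*(m^2 - 2*m - 15) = (m - 5)^2*(m + 3)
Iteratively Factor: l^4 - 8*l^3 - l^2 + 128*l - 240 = (l + 4)*(l^3 - 12*l^2 + 47*l - 60) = (l - 5)*(l + 4)*(l^2 - 7*l + 12) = (l - 5)*(l - 3)*(l + 4)*(l - 4)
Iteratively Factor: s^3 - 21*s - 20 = (s + 1)*(s^2 - s - 20) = (s + 1)*(s + 4)*(s - 5)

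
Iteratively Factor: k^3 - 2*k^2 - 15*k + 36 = (k + 4)*(k^2 - 6*k + 9) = (k - 3)*(k + 4)*(k - 3)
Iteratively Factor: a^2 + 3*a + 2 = (a + 2)*(a + 1)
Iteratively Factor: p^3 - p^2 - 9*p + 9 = (p - 3)*(p^2 + 2*p - 3) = (p - 3)*(p + 3)*(p - 1)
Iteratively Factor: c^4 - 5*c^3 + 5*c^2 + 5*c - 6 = (c - 2)*(c^3 - 3*c^2 - c + 3) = (c - 2)*(c - 1)*(c^2 - 2*c - 3) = (c - 3)*(c - 2)*(c - 1)*(c + 1)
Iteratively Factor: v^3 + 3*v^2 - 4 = (v + 2)*(v^2 + v - 2) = (v - 1)*(v + 2)*(v + 2)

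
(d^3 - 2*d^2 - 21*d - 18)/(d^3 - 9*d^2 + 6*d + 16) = (d^2 - 3*d - 18)/(d^2 - 10*d + 16)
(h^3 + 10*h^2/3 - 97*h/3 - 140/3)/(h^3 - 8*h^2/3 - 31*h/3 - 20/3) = (h + 7)/(h + 1)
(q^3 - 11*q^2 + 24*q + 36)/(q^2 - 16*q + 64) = (q^3 - 11*q^2 + 24*q + 36)/(q^2 - 16*q + 64)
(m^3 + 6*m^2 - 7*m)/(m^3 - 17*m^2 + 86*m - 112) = m*(m^2 + 6*m - 7)/(m^3 - 17*m^2 + 86*m - 112)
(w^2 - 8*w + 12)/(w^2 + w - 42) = (w - 2)/(w + 7)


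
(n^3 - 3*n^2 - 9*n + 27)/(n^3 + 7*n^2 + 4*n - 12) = (n^3 - 3*n^2 - 9*n + 27)/(n^3 + 7*n^2 + 4*n - 12)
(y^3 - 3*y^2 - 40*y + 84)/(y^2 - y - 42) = y - 2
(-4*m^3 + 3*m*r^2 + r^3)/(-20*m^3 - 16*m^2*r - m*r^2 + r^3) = (-m + r)/(-5*m + r)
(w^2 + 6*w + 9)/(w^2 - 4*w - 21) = (w + 3)/(w - 7)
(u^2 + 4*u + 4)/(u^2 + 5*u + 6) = (u + 2)/(u + 3)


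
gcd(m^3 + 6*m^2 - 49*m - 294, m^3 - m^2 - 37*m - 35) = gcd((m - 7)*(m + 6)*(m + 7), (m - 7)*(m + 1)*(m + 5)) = m - 7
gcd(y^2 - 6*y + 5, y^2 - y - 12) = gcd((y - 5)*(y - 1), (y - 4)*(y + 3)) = 1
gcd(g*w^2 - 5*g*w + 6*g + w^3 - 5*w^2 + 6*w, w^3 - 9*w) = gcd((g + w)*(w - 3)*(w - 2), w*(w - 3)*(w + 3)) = w - 3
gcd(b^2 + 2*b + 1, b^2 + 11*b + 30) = 1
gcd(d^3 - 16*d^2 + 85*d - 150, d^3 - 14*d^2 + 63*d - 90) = d^2 - 11*d + 30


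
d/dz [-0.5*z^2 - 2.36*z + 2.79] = -1.0*z - 2.36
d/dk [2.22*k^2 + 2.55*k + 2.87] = 4.44*k + 2.55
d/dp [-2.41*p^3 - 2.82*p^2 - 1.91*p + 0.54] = -7.23*p^2 - 5.64*p - 1.91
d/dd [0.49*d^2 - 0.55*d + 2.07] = 0.98*d - 0.55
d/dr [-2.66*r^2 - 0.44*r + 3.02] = -5.32*r - 0.44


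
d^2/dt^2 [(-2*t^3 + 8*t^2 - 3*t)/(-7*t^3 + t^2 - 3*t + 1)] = 2*(-378*t^6 + 315*t^5 + 525*t^4 - 460*t^3 + 132*t^2 - 3*t + 1)/(343*t^9 - 147*t^8 + 462*t^7 - 274*t^6 + 240*t^5 - 156*t^4 + 66*t^3 - 30*t^2 + 9*t - 1)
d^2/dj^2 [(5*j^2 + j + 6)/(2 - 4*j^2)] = (-4*j^3 - 102*j^2 - 6*j - 17)/(8*j^6 - 12*j^4 + 6*j^2 - 1)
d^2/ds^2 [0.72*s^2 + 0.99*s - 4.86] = 1.44000000000000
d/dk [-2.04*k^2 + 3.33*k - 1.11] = 3.33 - 4.08*k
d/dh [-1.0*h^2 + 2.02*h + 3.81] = 2.02 - 2.0*h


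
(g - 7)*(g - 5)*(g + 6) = g^3 - 6*g^2 - 37*g + 210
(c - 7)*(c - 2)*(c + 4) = c^3 - 5*c^2 - 22*c + 56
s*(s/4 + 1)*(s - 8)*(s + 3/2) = s^4/4 - 5*s^3/8 - 19*s^2/2 - 12*s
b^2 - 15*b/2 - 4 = (b - 8)*(b + 1/2)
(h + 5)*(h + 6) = h^2 + 11*h + 30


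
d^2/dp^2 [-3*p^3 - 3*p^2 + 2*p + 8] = -18*p - 6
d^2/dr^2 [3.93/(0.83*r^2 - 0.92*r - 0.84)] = (5.414754*r^2 - 6.001896*r - 3.93*(1.66*r - 0.92)*(3.32*r - 1.84) - 5.479992)/(-0.83*r^2 + 0.92*r + 0.84)^3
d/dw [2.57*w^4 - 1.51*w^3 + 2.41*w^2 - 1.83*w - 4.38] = 10.28*w^3 - 4.53*w^2 + 4.82*w - 1.83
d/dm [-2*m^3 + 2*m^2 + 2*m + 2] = -6*m^2 + 4*m + 2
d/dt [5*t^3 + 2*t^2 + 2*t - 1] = 15*t^2 + 4*t + 2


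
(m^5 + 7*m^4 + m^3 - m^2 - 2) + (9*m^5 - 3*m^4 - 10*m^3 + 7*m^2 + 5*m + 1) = 10*m^5 + 4*m^4 - 9*m^3 + 6*m^2 + 5*m - 1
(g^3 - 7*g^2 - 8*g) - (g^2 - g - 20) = g^3 - 8*g^2 - 7*g + 20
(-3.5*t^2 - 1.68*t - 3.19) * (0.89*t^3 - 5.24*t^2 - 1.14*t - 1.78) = -3.115*t^5 + 16.8448*t^4 + 9.9541*t^3 + 24.8608*t^2 + 6.627*t + 5.6782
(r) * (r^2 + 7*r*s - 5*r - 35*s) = r^3 + 7*r^2*s - 5*r^2 - 35*r*s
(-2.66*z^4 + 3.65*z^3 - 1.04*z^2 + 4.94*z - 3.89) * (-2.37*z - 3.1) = 6.3042*z^5 - 0.404500000000001*z^4 - 8.8502*z^3 - 8.4838*z^2 - 6.0947*z + 12.059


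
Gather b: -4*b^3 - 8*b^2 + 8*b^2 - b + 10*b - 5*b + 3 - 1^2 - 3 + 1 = -4*b^3 + 4*b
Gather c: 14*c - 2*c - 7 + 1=12*c - 6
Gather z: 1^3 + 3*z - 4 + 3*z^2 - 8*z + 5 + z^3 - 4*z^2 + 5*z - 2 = z^3 - z^2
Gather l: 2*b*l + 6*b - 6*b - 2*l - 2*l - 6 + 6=l*(2*b - 4)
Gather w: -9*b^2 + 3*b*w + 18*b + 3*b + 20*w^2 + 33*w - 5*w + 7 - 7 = -9*b^2 + 21*b + 20*w^2 + w*(3*b + 28)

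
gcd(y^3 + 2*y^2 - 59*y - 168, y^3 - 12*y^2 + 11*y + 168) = y^2 - 5*y - 24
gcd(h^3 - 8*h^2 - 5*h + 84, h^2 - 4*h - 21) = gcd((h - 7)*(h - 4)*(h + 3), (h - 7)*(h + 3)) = h^2 - 4*h - 21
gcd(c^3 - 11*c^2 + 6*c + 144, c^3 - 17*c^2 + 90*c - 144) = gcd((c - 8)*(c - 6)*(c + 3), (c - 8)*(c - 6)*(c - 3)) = c^2 - 14*c + 48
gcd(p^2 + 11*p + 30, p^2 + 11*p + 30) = p^2 + 11*p + 30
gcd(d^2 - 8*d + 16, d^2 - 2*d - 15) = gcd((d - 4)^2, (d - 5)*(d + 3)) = 1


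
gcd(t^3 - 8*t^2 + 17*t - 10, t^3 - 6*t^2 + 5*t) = t^2 - 6*t + 5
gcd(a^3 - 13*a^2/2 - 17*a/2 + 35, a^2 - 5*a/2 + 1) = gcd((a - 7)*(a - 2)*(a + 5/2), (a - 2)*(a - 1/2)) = a - 2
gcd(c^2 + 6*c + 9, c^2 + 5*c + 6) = c + 3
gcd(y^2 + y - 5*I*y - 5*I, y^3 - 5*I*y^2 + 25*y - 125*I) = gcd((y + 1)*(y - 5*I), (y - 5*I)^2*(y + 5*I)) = y - 5*I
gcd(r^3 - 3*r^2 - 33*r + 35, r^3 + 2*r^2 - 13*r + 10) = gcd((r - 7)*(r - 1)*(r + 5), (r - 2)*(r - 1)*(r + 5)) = r^2 + 4*r - 5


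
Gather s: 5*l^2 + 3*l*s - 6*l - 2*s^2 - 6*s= 5*l^2 - 6*l - 2*s^2 + s*(3*l - 6)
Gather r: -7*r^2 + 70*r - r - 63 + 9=-7*r^2 + 69*r - 54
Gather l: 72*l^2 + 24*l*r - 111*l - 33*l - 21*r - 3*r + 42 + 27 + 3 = 72*l^2 + l*(24*r - 144) - 24*r + 72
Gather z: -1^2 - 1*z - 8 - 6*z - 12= -7*z - 21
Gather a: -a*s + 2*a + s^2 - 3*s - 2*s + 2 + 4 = a*(2 - s) + s^2 - 5*s + 6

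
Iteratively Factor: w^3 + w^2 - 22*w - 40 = (w + 4)*(w^2 - 3*w - 10) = (w + 2)*(w + 4)*(w - 5)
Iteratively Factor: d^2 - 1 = (d + 1)*(d - 1)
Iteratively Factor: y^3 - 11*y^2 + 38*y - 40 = (y - 2)*(y^2 - 9*y + 20) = (y - 4)*(y - 2)*(y - 5)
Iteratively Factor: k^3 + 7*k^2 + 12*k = (k + 3)*(k^2 + 4*k) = (k + 3)*(k + 4)*(k)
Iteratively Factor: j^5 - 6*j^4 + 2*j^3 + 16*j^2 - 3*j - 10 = (j + 1)*(j^4 - 7*j^3 + 9*j^2 + 7*j - 10) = (j - 1)*(j + 1)*(j^3 - 6*j^2 + 3*j + 10) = (j - 1)*(j + 1)^2*(j^2 - 7*j + 10) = (j - 5)*(j - 1)*(j + 1)^2*(j - 2)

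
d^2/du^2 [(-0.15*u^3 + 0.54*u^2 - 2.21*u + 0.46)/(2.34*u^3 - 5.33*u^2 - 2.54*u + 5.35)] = (2.17198800000001*u^6 - 77.955696*u^5 + 237.398148*u^4 - 363.388468*u^3 + 498.628428*u^2 - 401.062788*u + 3.018652)/(12.812904*u^9 - 87.554844*u^8 + 157.706406*u^7 + 126.540271*u^6 - 571.543206*u^5 + 162.012201*u^4 + 619.119106*u^3 - 354.125595*u^2 - 218.10345*u + 153.130375)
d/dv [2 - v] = -1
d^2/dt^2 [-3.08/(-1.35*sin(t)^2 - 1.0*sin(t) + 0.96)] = (-22.4532*sin(t)^4 - 12.474*sin(t)^3 + 14.63308*sin(t)^2 + 21.9912*sin(t) + 14.14336)/(1.35*sin(t)^2 + 1.0*sin(t) - 0.96)^3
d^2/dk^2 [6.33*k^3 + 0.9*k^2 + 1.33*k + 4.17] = 37.98*k + 1.8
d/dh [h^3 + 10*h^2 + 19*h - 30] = 3*h^2 + 20*h + 19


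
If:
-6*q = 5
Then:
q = -5/6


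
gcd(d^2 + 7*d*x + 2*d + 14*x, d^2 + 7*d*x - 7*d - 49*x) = d + 7*x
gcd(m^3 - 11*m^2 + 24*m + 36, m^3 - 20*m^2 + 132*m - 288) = m^2 - 12*m + 36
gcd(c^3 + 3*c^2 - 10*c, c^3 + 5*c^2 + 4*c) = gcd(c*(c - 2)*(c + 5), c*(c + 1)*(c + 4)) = c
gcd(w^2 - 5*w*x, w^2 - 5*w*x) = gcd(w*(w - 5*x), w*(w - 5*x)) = -w^2 + 5*w*x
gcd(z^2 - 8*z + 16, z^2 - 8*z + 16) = z^2 - 8*z + 16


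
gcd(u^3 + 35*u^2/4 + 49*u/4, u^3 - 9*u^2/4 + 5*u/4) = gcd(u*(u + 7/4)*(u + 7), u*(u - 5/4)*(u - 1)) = u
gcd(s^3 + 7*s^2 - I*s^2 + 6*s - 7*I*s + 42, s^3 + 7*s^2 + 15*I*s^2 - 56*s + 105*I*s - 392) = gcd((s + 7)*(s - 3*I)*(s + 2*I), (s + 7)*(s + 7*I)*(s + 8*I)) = s + 7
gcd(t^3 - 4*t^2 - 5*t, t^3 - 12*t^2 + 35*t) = t^2 - 5*t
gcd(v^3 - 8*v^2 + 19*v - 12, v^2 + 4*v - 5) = v - 1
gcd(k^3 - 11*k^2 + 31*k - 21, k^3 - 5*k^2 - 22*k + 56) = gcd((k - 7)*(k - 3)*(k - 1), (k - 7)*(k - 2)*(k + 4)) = k - 7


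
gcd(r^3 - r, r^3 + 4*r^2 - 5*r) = r^2 - r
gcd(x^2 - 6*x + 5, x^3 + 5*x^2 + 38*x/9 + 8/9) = 1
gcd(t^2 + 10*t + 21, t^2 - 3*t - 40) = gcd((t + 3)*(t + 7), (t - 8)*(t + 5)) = 1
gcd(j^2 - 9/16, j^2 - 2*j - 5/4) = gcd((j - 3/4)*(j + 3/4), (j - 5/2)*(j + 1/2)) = 1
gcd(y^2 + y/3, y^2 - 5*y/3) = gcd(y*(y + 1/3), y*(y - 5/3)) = y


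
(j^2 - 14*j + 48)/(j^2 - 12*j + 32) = (j - 6)/(j - 4)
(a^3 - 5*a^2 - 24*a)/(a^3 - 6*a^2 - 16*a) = (a + 3)/(a + 2)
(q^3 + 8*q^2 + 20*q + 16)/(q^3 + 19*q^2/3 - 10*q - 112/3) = 3*(q^2 + 6*q + 8)/(3*q^2 + 13*q - 56)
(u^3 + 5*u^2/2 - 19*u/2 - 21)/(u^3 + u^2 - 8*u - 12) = (u + 7/2)/(u + 2)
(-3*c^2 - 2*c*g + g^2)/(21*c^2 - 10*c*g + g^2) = (-c - g)/(7*c - g)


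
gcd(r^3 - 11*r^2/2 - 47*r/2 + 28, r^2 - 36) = 1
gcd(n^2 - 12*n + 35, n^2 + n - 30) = n - 5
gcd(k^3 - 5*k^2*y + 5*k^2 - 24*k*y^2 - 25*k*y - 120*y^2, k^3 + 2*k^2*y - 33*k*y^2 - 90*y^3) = k + 3*y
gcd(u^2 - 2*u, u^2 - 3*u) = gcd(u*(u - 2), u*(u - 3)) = u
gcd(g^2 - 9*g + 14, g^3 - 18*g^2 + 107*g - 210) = g - 7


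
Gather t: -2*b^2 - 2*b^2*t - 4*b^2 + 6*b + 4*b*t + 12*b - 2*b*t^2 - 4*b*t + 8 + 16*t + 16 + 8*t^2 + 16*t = -6*b^2 + 18*b + t^2*(8 - 2*b) + t*(32 - 2*b^2) + 24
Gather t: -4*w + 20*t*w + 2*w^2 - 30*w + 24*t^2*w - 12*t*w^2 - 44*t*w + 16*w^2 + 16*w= 24*t^2*w + t*(-12*w^2 - 24*w) + 18*w^2 - 18*w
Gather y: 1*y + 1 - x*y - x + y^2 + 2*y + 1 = -x + y^2 + y*(3 - x) + 2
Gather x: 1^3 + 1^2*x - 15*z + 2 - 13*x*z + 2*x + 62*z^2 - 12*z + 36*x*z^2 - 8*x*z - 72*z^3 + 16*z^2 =x*(36*z^2 - 21*z + 3) - 72*z^3 + 78*z^2 - 27*z + 3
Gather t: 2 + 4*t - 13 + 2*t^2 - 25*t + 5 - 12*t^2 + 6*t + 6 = -10*t^2 - 15*t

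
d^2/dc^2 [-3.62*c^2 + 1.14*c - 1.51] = -7.24000000000000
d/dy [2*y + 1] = 2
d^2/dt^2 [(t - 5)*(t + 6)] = 2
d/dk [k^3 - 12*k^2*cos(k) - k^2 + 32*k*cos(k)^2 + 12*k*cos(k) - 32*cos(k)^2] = 12*k^2*sin(k) + 3*k^2 - 12*k*sin(k) - 32*k*sin(2*k) - 24*k*cos(k) - 2*k + 32*sin(2*k) + 32*cos(k)^2 + 12*cos(k)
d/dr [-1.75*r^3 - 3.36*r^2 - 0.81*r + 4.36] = -5.25*r^2 - 6.72*r - 0.81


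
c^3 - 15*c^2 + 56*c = c*(c - 8)*(c - 7)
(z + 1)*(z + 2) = z^2 + 3*z + 2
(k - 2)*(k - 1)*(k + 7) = k^3 + 4*k^2 - 19*k + 14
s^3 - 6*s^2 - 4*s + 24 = (s - 6)*(s - 2)*(s + 2)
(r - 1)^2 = r^2 - 2*r + 1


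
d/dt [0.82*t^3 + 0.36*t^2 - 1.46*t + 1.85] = 2.46*t^2 + 0.72*t - 1.46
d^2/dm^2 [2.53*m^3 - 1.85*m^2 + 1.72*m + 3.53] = 15.18*m - 3.7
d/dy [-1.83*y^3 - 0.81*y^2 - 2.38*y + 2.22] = -5.49*y^2 - 1.62*y - 2.38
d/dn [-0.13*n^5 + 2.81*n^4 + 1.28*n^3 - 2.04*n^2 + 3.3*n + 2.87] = -0.65*n^4 + 11.24*n^3 + 3.84*n^2 - 4.08*n + 3.3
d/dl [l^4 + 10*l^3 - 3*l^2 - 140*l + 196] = 4*l^3 + 30*l^2 - 6*l - 140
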